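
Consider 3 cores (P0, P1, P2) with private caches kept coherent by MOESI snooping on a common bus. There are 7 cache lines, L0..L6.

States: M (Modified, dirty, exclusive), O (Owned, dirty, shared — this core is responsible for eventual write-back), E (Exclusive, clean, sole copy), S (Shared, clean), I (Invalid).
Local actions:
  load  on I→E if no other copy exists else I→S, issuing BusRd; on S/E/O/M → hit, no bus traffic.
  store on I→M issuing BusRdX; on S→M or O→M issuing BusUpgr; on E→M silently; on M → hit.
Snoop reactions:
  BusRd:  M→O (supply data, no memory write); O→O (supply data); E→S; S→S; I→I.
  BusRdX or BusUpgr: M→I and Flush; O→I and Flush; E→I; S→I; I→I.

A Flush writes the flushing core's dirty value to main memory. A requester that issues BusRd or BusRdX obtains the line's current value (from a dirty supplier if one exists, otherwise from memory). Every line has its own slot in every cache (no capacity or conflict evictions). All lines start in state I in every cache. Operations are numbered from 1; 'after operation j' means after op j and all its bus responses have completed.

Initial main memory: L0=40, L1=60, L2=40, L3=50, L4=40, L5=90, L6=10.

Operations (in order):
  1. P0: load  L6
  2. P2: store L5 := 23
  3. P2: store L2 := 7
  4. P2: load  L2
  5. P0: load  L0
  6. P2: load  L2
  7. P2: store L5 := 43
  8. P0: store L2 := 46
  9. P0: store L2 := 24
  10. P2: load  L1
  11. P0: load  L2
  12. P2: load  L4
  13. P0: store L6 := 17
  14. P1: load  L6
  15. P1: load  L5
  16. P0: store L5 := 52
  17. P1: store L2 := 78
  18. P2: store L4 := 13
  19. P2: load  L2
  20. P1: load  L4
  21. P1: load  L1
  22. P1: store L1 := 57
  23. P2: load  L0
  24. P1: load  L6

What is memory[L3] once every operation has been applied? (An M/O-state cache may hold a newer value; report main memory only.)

  op1 P0: load  L6 → E/I/I on L6; bus BusRd; mem=10
  op2 P2: store L5 := 23 → I/I/M on L5; bus BusRdX; mem=90
  op3 P2: store L2 := 7 → I/I/M on L2; bus BusRdX; mem=40
  op4 P2: load  L2 → I/I/M on L2; bus (none); mem=40
  op5 P0: load  L0 → E/I/I on L0; bus BusRd; mem=40
  op6 P2: load  L2 → I/I/M on L2; bus (none); mem=40
  op7 P2: store L5 := 43 → I/I/M on L5; bus (none); mem=90
  op8 P0: store L2 := 46 → M/I/I on L2; bus BusRdX Flush; mem=7
  op9 P0: store L2 := 24 → M/I/I on L2; bus (none); mem=7
  op10 P2: load  L1 → I/I/E on L1; bus BusRd; mem=60
  op11 P0: load  L2 → M/I/I on L2; bus (none); mem=7
  op12 P2: load  L4 → I/I/E on L4; bus BusRd; mem=40
  op13 P0: store L6 := 17 → M/I/I on L6; bus (none); mem=10
  op14 P1: load  L6 → O/S/I on L6; bus BusRd; mem=10
  op15 P1: load  L5 → I/S/O on L5; bus BusRd; mem=90
  op16 P0: store L5 := 52 → M/I/I on L5; bus BusRdX Flush; mem=43
  op17 P1: store L2 := 78 → I/M/I on L2; bus BusRdX Flush; mem=24
  op18 P2: store L4 := 13 → I/I/M on L4; bus (none); mem=40
  op19 P2: load  L2 → I/O/S on L2; bus BusRd; mem=24
  op20 P1: load  L4 → I/S/O on L4; bus BusRd; mem=40
  op21 P1: load  L1 → I/S/S on L1; bus BusRd; mem=60
  op22 P1: store L1 := 57 → I/M/I on L1; bus BusUpgr; mem=60
  op23 P2: load  L0 → S/I/S on L0; bus BusRd; mem=40
  op24 P1: load  L6 → O/S/I on L6; bus (none); mem=10

memory[L3] = 50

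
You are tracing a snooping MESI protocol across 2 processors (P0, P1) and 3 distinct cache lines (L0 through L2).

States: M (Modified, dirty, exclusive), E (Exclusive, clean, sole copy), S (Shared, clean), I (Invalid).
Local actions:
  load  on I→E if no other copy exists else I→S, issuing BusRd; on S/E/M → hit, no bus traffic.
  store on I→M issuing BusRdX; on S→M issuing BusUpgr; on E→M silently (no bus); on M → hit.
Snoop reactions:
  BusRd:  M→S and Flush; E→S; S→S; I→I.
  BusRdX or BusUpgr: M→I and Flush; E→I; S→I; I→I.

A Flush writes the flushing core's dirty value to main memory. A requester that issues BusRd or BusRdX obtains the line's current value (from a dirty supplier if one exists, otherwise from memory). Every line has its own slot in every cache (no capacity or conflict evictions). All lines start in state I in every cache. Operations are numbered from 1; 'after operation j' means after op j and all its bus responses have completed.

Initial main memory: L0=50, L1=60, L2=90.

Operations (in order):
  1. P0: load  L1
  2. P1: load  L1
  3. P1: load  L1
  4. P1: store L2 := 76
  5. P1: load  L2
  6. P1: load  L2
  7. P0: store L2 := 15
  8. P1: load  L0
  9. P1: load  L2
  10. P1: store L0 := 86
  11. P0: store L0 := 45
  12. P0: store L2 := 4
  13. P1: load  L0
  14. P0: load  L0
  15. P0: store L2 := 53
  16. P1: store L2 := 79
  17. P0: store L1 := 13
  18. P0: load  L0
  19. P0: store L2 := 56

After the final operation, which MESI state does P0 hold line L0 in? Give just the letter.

step 1: P0: load  L1  ⟶  EI  (L1)  txn=BusRd  M[L1]=60
step 2: P1: load  L1  ⟶  SS  (L1)  txn=BusRd  M[L1]=60
step 3: P1: load  L1  ⟶  SS  (L1)  txn=∅  M[L1]=60
step 4: P1: store L2 := 76  ⟶  IM  (L2)  txn=BusRdX  M[L2]=90
step 5: P1: load  L2  ⟶  IM  (L2)  txn=∅  M[L2]=90
step 6: P1: load  L2  ⟶  IM  (L2)  txn=∅  M[L2]=90
step 7: P0: store L2 := 15  ⟶  MI  (L2)  txn=BusRdX+Flush  M[L2]=76
step 8: P1: load  L0  ⟶  IE  (L0)  txn=BusRd  M[L0]=50
step 9: P1: load  L2  ⟶  SS  (L2)  txn=BusRd+Flush  M[L2]=15
step 10: P1: store L0 := 86  ⟶  IM  (L0)  txn=∅  M[L0]=50
step 11: P0: store L0 := 45  ⟶  MI  (L0)  txn=BusRdX+Flush  M[L0]=86
step 12: P0: store L2 := 4  ⟶  MI  (L2)  txn=BusUpgr  M[L2]=15
step 13: P1: load  L0  ⟶  SS  (L0)  txn=BusRd+Flush  M[L0]=45
step 14: P0: load  L0  ⟶  SS  (L0)  txn=∅  M[L0]=45
step 15: P0: store L2 := 53  ⟶  MI  (L2)  txn=∅  M[L2]=15
step 16: P1: store L2 := 79  ⟶  IM  (L2)  txn=BusRdX+Flush  M[L2]=53
step 17: P0: store L1 := 13  ⟶  MI  (L1)  txn=BusUpgr  M[L1]=60
step 18: P0: load  L0  ⟶  SS  (L0)  txn=∅  M[L0]=45
step 19: P0: store L2 := 56  ⟶  MI  (L2)  txn=BusRdX+Flush  M[L2]=79

state = S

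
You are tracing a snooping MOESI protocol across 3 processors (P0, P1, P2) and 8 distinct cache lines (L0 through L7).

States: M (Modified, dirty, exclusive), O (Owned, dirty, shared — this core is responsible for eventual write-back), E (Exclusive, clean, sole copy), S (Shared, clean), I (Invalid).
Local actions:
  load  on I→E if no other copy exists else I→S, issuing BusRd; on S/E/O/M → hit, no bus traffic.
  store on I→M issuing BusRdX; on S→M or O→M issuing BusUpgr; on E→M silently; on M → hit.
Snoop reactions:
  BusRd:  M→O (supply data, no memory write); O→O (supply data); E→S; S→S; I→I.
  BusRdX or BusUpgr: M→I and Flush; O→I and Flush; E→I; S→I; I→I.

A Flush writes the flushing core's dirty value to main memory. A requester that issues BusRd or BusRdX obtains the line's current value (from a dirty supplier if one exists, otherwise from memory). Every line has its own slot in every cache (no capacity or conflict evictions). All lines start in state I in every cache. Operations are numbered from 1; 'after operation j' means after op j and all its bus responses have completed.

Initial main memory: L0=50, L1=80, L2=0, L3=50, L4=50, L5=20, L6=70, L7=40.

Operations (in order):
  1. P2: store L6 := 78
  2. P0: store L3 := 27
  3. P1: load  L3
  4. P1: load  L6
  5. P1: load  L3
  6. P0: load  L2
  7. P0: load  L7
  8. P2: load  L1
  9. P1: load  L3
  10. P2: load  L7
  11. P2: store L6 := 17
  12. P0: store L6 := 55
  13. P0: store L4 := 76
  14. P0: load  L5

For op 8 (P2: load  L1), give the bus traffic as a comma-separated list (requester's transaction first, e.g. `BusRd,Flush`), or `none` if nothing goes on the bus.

bus = BusRd

[1] P2: store L6 := 78 | P0:I, P1:I, P2:M(78) | bus: BusRdX
[2] P0: store L3 := 27 | P0:M(27), P1:I, P2:I | bus: BusRdX
[3] P1: load  L3 | P0:O(27), P1:S(27), P2:I | bus: BusRd
[4] P1: load  L6 | P0:I, P1:S(78), P2:O(78) | bus: BusRd
[5] P1: load  L3 | P0:O(27), P1:S(27), P2:I | bus: none
[6] P0: load  L2 | P0:E(0), P1:I, P2:I | bus: BusRd
[7] P0: load  L7 | P0:E(40), P1:I, P2:I | bus: BusRd
[8] P2: load  L1 | P0:I, P1:I, P2:E(80) | bus: BusRd
[9] P1: load  L3 | P0:O(27), P1:S(27), P2:I | bus: none
[10] P2: load  L7 | P0:S(40), P1:I, P2:S(40) | bus: BusRd
[11] P2: store L6 := 17 | P0:I, P1:I, P2:M(17) | bus: BusUpgr
[12] P0: store L6 := 55 | P0:M(55), P1:I, P2:I | bus: BusRdX,Flush
[13] P0: store L4 := 76 | P0:M(76), P1:I, P2:I | bus: BusRdX
[14] P0: load  L5 | P0:E(20), P1:I, P2:I | bus: BusRd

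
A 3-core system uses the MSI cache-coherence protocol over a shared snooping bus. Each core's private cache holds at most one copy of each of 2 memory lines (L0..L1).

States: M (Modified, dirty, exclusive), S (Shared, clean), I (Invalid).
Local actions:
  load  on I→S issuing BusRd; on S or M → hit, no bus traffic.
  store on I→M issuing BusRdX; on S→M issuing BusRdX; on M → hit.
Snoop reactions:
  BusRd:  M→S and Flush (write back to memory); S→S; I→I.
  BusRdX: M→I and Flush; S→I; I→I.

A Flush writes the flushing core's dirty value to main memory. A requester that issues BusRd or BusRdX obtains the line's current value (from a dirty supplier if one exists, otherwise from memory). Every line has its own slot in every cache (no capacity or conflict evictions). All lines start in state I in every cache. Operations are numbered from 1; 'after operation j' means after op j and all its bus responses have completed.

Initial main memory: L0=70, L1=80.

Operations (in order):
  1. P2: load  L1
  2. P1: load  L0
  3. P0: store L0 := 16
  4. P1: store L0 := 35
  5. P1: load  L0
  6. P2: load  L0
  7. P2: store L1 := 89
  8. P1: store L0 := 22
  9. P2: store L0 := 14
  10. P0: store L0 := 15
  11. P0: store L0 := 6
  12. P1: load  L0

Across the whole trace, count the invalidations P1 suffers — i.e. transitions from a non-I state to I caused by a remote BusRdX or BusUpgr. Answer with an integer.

invalidations = 2

1. P2: load  L1  bus=[BusRd]  L1: P0=I P1=I P2=S  mem[L1]=80
2. P1: load  L0  bus=[BusRd]  L0: P0=I P1=S P2=I  mem[L0]=70
3. P0: store L0 := 16  bus=[BusRdX]  L0: P0=M P1=I P2=I  mem[L0]=70
4. P1: store L0 := 35  bus=[BusRdX,Flush]  L0: P0=I P1=M P2=I  mem[L0]=16
5. P1: load  L0  bus=[-]  L0: P0=I P1=M P2=I  mem[L0]=16
6. P2: load  L0  bus=[BusRd,Flush]  L0: P0=I P1=S P2=S  mem[L0]=35
7. P2: store L1 := 89  bus=[BusRdX]  L1: P0=I P1=I P2=M  mem[L1]=80
8. P1: store L0 := 22  bus=[BusRdX]  L0: P0=I P1=M P2=I  mem[L0]=35
9. P2: store L0 := 14  bus=[BusRdX,Flush]  L0: P0=I P1=I P2=M  mem[L0]=22
10. P0: store L0 := 15  bus=[BusRdX,Flush]  L0: P0=M P1=I P2=I  mem[L0]=14
11. P0: store L0 := 6  bus=[-]  L0: P0=M P1=I P2=I  mem[L0]=14
12. P1: load  L0  bus=[BusRd,Flush]  L0: P0=S P1=S P2=I  mem[L0]=6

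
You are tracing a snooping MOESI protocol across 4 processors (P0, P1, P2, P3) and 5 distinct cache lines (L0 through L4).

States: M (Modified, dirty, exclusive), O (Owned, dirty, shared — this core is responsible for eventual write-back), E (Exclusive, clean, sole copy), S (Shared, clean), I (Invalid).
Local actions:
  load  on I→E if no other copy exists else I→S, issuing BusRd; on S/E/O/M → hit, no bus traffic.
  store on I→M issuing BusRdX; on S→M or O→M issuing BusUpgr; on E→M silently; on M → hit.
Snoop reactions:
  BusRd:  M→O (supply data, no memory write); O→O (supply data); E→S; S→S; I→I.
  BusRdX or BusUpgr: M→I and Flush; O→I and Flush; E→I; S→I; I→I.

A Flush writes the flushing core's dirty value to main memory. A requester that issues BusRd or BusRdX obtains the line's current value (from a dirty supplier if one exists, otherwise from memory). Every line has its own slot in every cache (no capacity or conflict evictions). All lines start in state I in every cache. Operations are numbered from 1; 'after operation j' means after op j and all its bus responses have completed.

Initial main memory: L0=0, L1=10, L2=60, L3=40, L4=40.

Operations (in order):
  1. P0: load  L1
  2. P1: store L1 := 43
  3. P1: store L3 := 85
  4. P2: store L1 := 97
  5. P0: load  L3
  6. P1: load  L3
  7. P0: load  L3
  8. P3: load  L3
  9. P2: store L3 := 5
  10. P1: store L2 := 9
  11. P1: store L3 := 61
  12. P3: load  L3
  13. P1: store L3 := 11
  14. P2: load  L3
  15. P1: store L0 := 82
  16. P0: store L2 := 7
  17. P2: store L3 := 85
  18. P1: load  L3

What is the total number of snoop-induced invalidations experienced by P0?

[1] P0: load  L1 | P0:E(10), P1:I, P2:I, P3:I | bus: BusRd
[2] P1: store L1 := 43 | P0:I, P1:M(43), P2:I, P3:I | bus: BusRdX
[3] P1: store L3 := 85 | P0:I, P1:M(85), P2:I, P3:I | bus: BusRdX
[4] P2: store L1 := 97 | P0:I, P1:I, P2:M(97), P3:I | bus: BusRdX,Flush
[5] P0: load  L3 | P0:S(85), P1:O(85), P2:I, P3:I | bus: BusRd
[6] P1: load  L3 | P0:S(85), P1:O(85), P2:I, P3:I | bus: none
[7] P0: load  L3 | P0:S(85), P1:O(85), P2:I, P3:I | bus: none
[8] P3: load  L3 | P0:S(85), P1:O(85), P2:I, P3:S(85) | bus: BusRd
[9] P2: store L3 := 5 | P0:I, P1:I, P2:M(5), P3:I | bus: BusRdX,Flush
[10] P1: store L2 := 9 | P0:I, P1:M(9), P2:I, P3:I | bus: BusRdX
[11] P1: store L3 := 61 | P0:I, P1:M(61), P2:I, P3:I | bus: BusRdX,Flush
[12] P3: load  L3 | P0:I, P1:O(61), P2:I, P3:S(61) | bus: BusRd
[13] P1: store L3 := 11 | P0:I, P1:M(11), P2:I, P3:I | bus: BusUpgr
[14] P2: load  L3 | P0:I, P1:O(11), P2:S(11), P3:I | bus: BusRd
[15] P1: store L0 := 82 | P0:I, P1:M(82), P2:I, P3:I | bus: BusRdX
[16] P0: store L2 := 7 | P0:M(7), P1:I, P2:I, P3:I | bus: BusRdX,Flush
[17] P2: store L3 := 85 | P0:I, P1:I, P2:M(85), P3:I | bus: BusUpgr,Flush
[18] P1: load  L3 | P0:I, P1:S(85), P2:O(85), P3:I | bus: BusRd

invalidations = 2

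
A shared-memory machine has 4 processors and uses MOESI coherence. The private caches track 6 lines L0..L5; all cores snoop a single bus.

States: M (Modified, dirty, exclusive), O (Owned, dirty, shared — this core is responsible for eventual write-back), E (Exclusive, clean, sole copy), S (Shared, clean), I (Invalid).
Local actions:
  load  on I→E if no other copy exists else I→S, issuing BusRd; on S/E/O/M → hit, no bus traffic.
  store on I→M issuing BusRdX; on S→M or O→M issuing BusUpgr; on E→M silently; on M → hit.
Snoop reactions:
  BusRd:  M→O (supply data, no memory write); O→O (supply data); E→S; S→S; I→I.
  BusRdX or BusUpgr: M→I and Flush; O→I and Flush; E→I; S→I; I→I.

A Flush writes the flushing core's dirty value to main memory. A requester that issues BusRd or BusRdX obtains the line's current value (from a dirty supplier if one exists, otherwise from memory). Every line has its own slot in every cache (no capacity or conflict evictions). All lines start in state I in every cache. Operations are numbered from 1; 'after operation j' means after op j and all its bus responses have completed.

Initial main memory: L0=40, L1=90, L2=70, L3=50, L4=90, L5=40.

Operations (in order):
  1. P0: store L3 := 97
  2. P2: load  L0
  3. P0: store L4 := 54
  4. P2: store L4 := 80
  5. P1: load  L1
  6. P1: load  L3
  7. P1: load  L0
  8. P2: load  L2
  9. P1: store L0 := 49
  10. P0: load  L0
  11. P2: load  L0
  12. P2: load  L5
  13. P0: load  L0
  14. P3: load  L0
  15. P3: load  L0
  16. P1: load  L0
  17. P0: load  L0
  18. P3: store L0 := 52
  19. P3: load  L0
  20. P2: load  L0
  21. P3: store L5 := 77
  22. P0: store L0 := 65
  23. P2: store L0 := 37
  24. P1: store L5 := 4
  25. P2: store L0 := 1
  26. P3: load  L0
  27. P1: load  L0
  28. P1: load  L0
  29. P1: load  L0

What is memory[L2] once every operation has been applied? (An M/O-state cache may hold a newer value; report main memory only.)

memory[L2] = 70

step 1: P0: store L3 := 97  ⟶  MIII  (L3)  txn=BusRdX  M[L3]=50
step 2: P2: load  L0  ⟶  IIEI  (L0)  txn=BusRd  M[L0]=40
step 3: P0: store L4 := 54  ⟶  MIII  (L4)  txn=BusRdX  M[L4]=90
step 4: P2: store L4 := 80  ⟶  IIMI  (L4)  txn=BusRdX+Flush  M[L4]=54
step 5: P1: load  L1  ⟶  IEII  (L1)  txn=BusRd  M[L1]=90
step 6: P1: load  L3  ⟶  OSII  (L3)  txn=BusRd  M[L3]=50
step 7: P1: load  L0  ⟶  ISSI  (L0)  txn=BusRd  M[L0]=40
step 8: P2: load  L2  ⟶  IIEI  (L2)  txn=BusRd  M[L2]=70
step 9: P1: store L0 := 49  ⟶  IMII  (L0)  txn=BusUpgr  M[L0]=40
step 10: P0: load  L0  ⟶  SOII  (L0)  txn=BusRd  M[L0]=40
step 11: P2: load  L0  ⟶  SOSI  (L0)  txn=BusRd  M[L0]=40
step 12: P2: load  L5  ⟶  IIEI  (L5)  txn=BusRd  M[L5]=40
step 13: P0: load  L0  ⟶  SOSI  (L0)  txn=∅  M[L0]=40
step 14: P3: load  L0  ⟶  SOSS  (L0)  txn=BusRd  M[L0]=40
step 15: P3: load  L0  ⟶  SOSS  (L0)  txn=∅  M[L0]=40
step 16: P1: load  L0  ⟶  SOSS  (L0)  txn=∅  M[L0]=40
step 17: P0: load  L0  ⟶  SOSS  (L0)  txn=∅  M[L0]=40
step 18: P3: store L0 := 52  ⟶  IIIM  (L0)  txn=BusUpgr+Flush  M[L0]=49
step 19: P3: load  L0  ⟶  IIIM  (L0)  txn=∅  M[L0]=49
step 20: P2: load  L0  ⟶  IISO  (L0)  txn=BusRd  M[L0]=49
step 21: P3: store L5 := 77  ⟶  IIIM  (L5)  txn=BusRdX  M[L5]=40
step 22: P0: store L0 := 65  ⟶  MIII  (L0)  txn=BusRdX+Flush  M[L0]=52
step 23: P2: store L0 := 37  ⟶  IIMI  (L0)  txn=BusRdX+Flush  M[L0]=65
step 24: P1: store L5 := 4  ⟶  IMII  (L5)  txn=BusRdX+Flush  M[L5]=77
step 25: P2: store L0 := 1  ⟶  IIMI  (L0)  txn=∅  M[L0]=65
step 26: P3: load  L0  ⟶  IIOS  (L0)  txn=BusRd  M[L0]=65
step 27: P1: load  L0  ⟶  ISOS  (L0)  txn=BusRd  M[L0]=65
step 28: P1: load  L0  ⟶  ISOS  (L0)  txn=∅  M[L0]=65
step 29: P1: load  L0  ⟶  ISOS  (L0)  txn=∅  M[L0]=65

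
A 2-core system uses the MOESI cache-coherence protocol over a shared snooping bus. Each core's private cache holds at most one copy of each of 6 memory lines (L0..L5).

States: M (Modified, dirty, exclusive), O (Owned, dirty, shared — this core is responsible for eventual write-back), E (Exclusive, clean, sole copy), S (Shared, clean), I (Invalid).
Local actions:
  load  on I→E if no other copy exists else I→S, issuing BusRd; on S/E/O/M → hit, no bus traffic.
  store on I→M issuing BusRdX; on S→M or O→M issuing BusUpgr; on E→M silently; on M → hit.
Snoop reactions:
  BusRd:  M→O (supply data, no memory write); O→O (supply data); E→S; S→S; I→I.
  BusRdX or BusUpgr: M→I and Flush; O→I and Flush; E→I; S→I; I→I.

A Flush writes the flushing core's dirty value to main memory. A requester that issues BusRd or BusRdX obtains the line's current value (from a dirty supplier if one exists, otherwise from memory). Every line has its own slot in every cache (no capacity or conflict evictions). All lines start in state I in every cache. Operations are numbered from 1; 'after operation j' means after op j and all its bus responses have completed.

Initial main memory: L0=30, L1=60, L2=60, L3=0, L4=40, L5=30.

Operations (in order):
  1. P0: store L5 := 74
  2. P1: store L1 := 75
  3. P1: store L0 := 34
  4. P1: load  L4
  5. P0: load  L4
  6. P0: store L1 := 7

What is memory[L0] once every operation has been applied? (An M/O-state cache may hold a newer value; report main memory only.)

1. P0: store L5 := 74  bus=[BusRdX]  L5: P0=M P1=I  mem[L5]=30
2. P1: store L1 := 75  bus=[BusRdX]  L1: P0=I P1=M  mem[L1]=60
3. P1: store L0 := 34  bus=[BusRdX]  L0: P0=I P1=M  mem[L0]=30
4. P1: load  L4  bus=[BusRd]  L4: P0=I P1=E  mem[L4]=40
5. P0: load  L4  bus=[BusRd]  L4: P0=S P1=S  mem[L4]=40
6. P0: store L1 := 7  bus=[BusRdX,Flush]  L1: P0=M P1=I  mem[L1]=75

memory[L0] = 30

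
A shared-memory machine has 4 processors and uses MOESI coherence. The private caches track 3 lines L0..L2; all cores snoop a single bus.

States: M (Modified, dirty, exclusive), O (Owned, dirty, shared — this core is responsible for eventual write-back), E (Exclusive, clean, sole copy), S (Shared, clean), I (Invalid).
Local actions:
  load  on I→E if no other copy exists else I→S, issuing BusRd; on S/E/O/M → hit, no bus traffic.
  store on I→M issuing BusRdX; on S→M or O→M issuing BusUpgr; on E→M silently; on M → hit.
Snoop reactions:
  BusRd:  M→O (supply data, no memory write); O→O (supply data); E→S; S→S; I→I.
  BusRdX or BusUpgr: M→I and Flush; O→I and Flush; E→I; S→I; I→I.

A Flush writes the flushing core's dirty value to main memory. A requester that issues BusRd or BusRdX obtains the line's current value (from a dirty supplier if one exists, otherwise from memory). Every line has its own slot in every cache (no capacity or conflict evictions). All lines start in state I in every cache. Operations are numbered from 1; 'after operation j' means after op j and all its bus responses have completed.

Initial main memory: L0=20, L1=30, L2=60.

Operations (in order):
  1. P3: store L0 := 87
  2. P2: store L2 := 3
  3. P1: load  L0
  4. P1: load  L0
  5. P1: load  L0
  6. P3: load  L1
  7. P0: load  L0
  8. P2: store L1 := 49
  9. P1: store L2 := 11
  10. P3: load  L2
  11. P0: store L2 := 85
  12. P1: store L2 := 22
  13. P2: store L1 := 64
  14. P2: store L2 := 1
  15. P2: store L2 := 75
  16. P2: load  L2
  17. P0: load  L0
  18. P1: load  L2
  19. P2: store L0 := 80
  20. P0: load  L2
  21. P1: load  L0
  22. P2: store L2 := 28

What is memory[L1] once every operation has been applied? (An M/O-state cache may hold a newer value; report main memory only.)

memory[L1] = 30

[1] P3: store L0 := 87 | P0:I, P1:I, P2:I, P3:M(87) | bus: BusRdX
[2] P2: store L2 := 3 | P0:I, P1:I, P2:M(3), P3:I | bus: BusRdX
[3] P1: load  L0 | P0:I, P1:S(87), P2:I, P3:O(87) | bus: BusRd
[4] P1: load  L0 | P0:I, P1:S(87), P2:I, P3:O(87) | bus: none
[5] P1: load  L0 | P0:I, P1:S(87), P2:I, P3:O(87) | bus: none
[6] P3: load  L1 | P0:I, P1:I, P2:I, P3:E(30) | bus: BusRd
[7] P0: load  L0 | P0:S(87), P1:S(87), P2:I, P3:O(87) | bus: BusRd
[8] P2: store L1 := 49 | P0:I, P1:I, P2:M(49), P3:I | bus: BusRdX
[9] P1: store L2 := 11 | P0:I, P1:M(11), P2:I, P3:I | bus: BusRdX,Flush
[10] P3: load  L2 | P0:I, P1:O(11), P2:I, P3:S(11) | bus: BusRd
[11] P0: store L2 := 85 | P0:M(85), P1:I, P2:I, P3:I | bus: BusRdX,Flush
[12] P1: store L2 := 22 | P0:I, P1:M(22), P2:I, P3:I | bus: BusRdX,Flush
[13] P2: store L1 := 64 | P0:I, P1:I, P2:M(64), P3:I | bus: none
[14] P2: store L2 := 1 | P0:I, P1:I, P2:M(1), P3:I | bus: BusRdX,Flush
[15] P2: store L2 := 75 | P0:I, P1:I, P2:M(75), P3:I | bus: none
[16] P2: load  L2 | P0:I, P1:I, P2:M(75), P3:I | bus: none
[17] P0: load  L0 | P0:S(87), P1:S(87), P2:I, P3:O(87) | bus: none
[18] P1: load  L2 | P0:I, P1:S(75), P2:O(75), P3:I | bus: BusRd
[19] P2: store L0 := 80 | P0:I, P1:I, P2:M(80), P3:I | bus: BusRdX,Flush
[20] P0: load  L2 | P0:S(75), P1:S(75), P2:O(75), P3:I | bus: BusRd
[21] P1: load  L0 | P0:I, P1:S(80), P2:O(80), P3:I | bus: BusRd
[22] P2: store L2 := 28 | P0:I, P1:I, P2:M(28), P3:I | bus: BusUpgr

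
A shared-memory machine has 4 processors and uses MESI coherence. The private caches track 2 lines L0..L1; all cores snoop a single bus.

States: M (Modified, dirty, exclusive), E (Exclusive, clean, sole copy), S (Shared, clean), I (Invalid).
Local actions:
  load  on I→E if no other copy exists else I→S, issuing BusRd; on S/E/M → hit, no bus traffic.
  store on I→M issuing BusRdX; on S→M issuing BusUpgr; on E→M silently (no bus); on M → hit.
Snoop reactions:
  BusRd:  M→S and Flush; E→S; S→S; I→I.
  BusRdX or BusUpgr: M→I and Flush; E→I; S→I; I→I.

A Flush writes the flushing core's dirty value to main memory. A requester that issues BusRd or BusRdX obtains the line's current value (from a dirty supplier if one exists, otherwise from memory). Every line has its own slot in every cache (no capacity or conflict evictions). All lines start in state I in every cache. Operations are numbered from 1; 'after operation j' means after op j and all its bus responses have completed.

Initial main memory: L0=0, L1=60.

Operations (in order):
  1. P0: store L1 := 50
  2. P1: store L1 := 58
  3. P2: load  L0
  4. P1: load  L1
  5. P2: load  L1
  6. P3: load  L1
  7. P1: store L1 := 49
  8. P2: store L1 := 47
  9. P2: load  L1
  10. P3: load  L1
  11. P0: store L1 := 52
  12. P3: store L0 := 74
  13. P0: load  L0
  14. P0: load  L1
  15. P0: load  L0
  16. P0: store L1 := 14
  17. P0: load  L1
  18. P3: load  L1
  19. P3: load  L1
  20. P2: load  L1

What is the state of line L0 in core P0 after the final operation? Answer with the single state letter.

[1] P0: store L1 := 50 | P0:M(50), P1:I, P2:I, P3:I | bus: BusRdX
[2] P1: store L1 := 58 | P0:I, P1:M(58), P2:I, P3:I | bus: BusRdX,Flush
[3] P2: load  L0 | P0:I, P1:I, P2:E(0), P3:I | bus: BusRd
[4] P1: load  L1 | P0:I, P1:M(58), P2:I, P3:I | bus: none
[5] P2: load  L1 | P0:I, P1:S(58), P2:S(58), P3:I | bus: BusRd,Flush
[6] P3: load  L1 | P0:I, P1:S(58), P2:S(58), P3:S(58) | bus: BusRd
[7] P1: store L1 := 49 | P0:I, P1:M(49), P2:I, P3:I | bus: BusUpgr
[8] P2: store L1 := 47 | P0:I, P1:I, P2:M(47), P3:I | bus: BusRdX,Flush
[9] P2: load  L1 | P0:I, P1:I, P2:M(47), P3:I | bus: none
[10] P3: load  L1 | P0:I, P1:I, P2:S(47), P3:S(47) | bus: BusRd,Flush
[11] P0: store L1 := 52 | P0:M(52), P1:I, P2:I, P3:I | bus: BusRdX
[12] P3: store L0 := 74 | P0:I, P1:I, P2:I, P3:M(74) | bus: BusRdX
[13] P0: load  L0 | P0:S(74), P1:I, P2:I, P3:S(74) | bus: BusRd,Flush
[14] P0: load  L1 | P0:M(52), P1:I, P2:I, P3:I | bus: none
[15] P0: load  L0 | P0:S(74), P1:I, P2:I, P3:S(74) | bus: none
[16] P0: store L1 := 14 | P0:M(14), P1:I, P2:I, P3:I | bus: none
[17] P0: load  L1 | P0:M(14), P1:I, P2:I, P3:I | bus: none
[18] P3: load  L1 | P0:S(14), P1:I, P2:I, P3:S(14) | bus: BusRd,Flush
[19] P3: load  L1 | P0:S(14), P1:I, P2:I, P3:S(14) | bus: none
[20] P2: load  L1 | P0:S(14), P1:I, P2:S(14), P3:S(14) | bus: BusRd

state = S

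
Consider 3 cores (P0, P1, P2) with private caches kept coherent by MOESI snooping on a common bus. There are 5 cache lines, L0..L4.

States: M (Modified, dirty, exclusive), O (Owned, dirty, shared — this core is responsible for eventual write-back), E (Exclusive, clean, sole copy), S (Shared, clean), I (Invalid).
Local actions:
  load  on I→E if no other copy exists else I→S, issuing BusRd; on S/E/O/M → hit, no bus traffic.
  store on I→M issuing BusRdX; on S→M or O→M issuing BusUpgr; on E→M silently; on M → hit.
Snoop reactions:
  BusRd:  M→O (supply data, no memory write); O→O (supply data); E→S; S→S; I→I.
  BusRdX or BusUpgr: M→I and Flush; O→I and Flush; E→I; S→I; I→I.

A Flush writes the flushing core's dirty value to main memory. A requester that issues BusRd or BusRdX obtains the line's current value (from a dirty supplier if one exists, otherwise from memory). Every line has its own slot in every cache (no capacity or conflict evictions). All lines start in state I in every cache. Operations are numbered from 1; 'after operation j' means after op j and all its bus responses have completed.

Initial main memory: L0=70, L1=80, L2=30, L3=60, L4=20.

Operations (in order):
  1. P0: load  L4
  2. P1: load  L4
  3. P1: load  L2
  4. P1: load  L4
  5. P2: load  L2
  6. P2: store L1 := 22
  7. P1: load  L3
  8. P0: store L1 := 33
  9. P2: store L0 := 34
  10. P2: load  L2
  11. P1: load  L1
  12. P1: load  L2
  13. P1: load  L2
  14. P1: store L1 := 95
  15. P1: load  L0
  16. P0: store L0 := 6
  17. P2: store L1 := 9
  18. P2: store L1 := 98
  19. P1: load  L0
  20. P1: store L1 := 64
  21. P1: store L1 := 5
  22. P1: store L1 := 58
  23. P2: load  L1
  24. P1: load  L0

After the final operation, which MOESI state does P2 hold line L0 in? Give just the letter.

state = I

  op1 P0: load  L4 → E/I/I on L4; bus BusRd; mem=20
  op2 P1: load  L4 → S/S/I on L4; bus BusRd; mem=20
  op3 P1: load  L2 → I/E/I on L2; bus BusRd; mem=30
  op4 P1: load  L4 → S/S/I on L4; bus (none); mem=20
  op5 P2: load  L2 → I/S/S on L2; bus BusRd; mem=30
  op6 P2: store L1 := 22 → I/I/M on L1; bus BusRdX; mem=80
  op7 P1: load  L3 → I/E/I on L3; bus BusRd; mem=60
  op8 P0: store L1 := 33 → M/I/I on L1; bus BusRdX Flush; mem=22
  op9 P2: store L0 := 34 → I/I/M on L0; bus BusRdX; mem=70
  op10 P2: load  L2 → I/S/S on L2; bus (none); mem=30
  op11 P1: load  L1 → O/S/I on L1; bus BusRd; mem=22
  op12 P1: load  L2 → I/S/S on L2; bus (none); mem=30
  op13 P1: load  L2 → I/S/S on L2; bus (none); mem=30
  op14 P1: store L1 := 95 → I/M/I on L1; bus BusUpgr Flush; mem=33
  op15 P1: load  L0 → I/S/O on L0; bus BusRd; mem=70
  op16 P0: store L0 := 6 → M/I/I on L0; bus BusRdX Flush; mem=34
  op17 P2: store L1 := 9 → I/I/M on L1; bus BusRdX Flush; mem=95
  op18 P2: store L1 := 98 → I/I/M on L1; bus (none); mem=95
  op19 P1: load  L0 → O/S/I on L0; bus BusRd; mem=34
  op20 P1: store L1 := 64 → I/M/I on L1; bus BusRdX Flush; mem=98
  op21 P1: store L1 := 5 → I/M/I on L1; bus (none); mem=98
  op22 P1: store L1 := 58 → I/M/I on L1; bus (none); mem=98
  op23 P2: load  L1 → I/O/S on L1; bus BusRd; mem=98
  op24 P1: load  L0 → O/S/I on L0; bus (none); mem=34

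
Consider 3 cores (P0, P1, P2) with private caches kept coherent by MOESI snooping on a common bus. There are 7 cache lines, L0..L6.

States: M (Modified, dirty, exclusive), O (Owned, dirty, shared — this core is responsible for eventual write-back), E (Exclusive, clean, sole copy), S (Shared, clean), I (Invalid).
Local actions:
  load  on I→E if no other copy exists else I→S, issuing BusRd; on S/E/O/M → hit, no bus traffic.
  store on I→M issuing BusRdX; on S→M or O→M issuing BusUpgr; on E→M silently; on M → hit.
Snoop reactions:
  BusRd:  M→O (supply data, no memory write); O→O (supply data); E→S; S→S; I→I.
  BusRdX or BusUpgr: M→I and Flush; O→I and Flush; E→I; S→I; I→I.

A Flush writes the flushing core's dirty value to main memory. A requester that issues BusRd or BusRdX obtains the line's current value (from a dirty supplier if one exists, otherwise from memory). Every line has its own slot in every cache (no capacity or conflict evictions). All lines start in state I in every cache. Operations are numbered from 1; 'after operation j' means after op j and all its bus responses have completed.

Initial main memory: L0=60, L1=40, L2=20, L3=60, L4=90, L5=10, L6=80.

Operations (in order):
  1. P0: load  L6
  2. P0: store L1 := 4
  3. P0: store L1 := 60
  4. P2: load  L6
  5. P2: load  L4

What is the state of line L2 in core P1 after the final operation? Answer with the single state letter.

  op1 P0: load  L6 → E/I/I on L6; bus BusRd; mem=80
  op2 P0: store L1 := 4 → M/I/I on L1; bus BusRdX; mem=40
  op3 P0: store L1 := 60 → M/I/I on L1; bus (none); mem=40
  op4 P2: load  L6 → S/I/S on L6; bus BusRd; mem=80
  op5 P2: load  L4 → I/I/E on L4; bus BusRd; mem=90

state = I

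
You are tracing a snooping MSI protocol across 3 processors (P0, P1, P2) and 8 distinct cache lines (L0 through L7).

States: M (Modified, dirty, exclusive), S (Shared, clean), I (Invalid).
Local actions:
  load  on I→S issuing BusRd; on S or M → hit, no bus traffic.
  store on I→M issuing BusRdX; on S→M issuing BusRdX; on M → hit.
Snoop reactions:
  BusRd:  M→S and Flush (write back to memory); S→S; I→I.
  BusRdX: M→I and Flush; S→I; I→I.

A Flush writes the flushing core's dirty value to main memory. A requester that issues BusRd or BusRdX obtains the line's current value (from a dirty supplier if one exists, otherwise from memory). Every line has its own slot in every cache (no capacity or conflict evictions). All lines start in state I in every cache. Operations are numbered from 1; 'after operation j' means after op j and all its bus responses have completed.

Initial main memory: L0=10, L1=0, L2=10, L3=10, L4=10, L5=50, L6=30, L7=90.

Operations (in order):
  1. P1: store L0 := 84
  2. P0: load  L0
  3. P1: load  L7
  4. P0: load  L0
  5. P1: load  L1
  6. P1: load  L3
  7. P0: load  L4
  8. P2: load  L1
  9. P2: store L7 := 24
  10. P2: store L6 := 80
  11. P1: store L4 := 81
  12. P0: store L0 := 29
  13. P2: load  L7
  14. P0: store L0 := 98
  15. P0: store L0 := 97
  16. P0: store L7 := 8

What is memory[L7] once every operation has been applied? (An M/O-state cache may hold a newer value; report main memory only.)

  op1 P1: store L0 := 84 → I/M/I on L0; bus BusRdX; mem=10
  op2 P0: load  L0 → S/S/I on L0; bus BusRd Flush; mem=84
  op3 P1: load  L7 → I/S/I on L7; bus BusRd; mem=90
  op4 P0: load  L0 → S/S/I on L0; bus (none); mem=84
  op5 P1: load  L1 → I/S/I on L1; bus BusRd; mem=0
  op6 P1: load  L3 → I/S/I on L3; bus BusRd; mem=10
  op7 P0: load  L4 → S/I/I on L4; bus BusRd; mem=10
  op8 P2: load  L1 → I/S/S on L1; bus BusRd; mem=0
  op9 P2: store L7 := 24 → I/I/M on L7; bus BusRdX; mem=90
  op10 P2: store L6 := 80 → I/I/M on L6; bus BusRdX; mem=30
  op11 P1: store L4 := 81 → I/M/I on L4; bus BusRdX; mem=10
  op12 P0: store L0 := 29 → M/I/I on L0; bus BusRdX; mem=84
  op13 P2: load  L7 → I/I/M on L7; bus (none); mem=90
  op14 P0: store L0 := 98 → M/I/I on L0; bus (none); mem=84
  op15 P0: store L0 := 97 → M/I/I on L0; bus (none); mem=84
  op16 P0: store L7 := 8 → M/I/I on L7; bus BusRdX Flush; mem=24

memory[L7] = 24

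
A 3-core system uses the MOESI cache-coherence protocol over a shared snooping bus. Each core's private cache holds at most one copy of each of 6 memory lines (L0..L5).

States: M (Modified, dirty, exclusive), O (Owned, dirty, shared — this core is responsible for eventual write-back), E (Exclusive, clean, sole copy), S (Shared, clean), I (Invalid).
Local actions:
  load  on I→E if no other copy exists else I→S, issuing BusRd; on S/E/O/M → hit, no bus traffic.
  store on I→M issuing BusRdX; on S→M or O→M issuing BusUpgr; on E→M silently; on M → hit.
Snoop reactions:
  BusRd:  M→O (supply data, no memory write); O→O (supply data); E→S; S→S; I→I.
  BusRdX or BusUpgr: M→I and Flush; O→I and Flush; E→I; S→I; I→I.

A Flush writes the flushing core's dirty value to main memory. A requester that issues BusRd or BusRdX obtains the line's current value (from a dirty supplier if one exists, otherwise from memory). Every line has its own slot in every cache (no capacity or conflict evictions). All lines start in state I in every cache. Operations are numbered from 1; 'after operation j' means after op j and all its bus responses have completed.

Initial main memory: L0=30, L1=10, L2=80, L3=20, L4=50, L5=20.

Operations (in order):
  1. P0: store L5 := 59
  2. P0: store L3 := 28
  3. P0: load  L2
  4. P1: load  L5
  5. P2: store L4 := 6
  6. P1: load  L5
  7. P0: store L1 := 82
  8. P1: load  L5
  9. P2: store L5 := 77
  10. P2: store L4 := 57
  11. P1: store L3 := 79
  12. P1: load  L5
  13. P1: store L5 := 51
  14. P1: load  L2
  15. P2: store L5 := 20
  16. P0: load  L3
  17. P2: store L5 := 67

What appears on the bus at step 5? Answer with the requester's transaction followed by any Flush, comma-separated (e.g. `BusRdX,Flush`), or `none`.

bus = BusRdX

[1] P0: store L5 := 59 | P0:M(59), P1:I, P2:I | bus: BusRdX
[2] P0: store L3 := 28 | P0:M(28), P1:I, P2:I | bus: BusRdX
[3] P0: load  L2 | P0:E(80), P1:I, P2:I | bus: BusRd
[4] P1: load  L5 | P0:O(59), P1:S(59), P2:I | bus: BusRd
[5] P2: store L4 := 6 | P0:I, P1:I, P2:M(6) | bus: BusRdX
[6] P1: load  L5 | P0:O(59), P1:S(59), P2:I | bus: none
[7] P0: store L1 := 82 | P0:M(82), P1:I, P2:I | bus: BusRdX
[8] P1: load  L5 | P0:O(59), P1:S(59), P2:I | bus: none
[9] P2: store L5 := 77 | P0:I, P1:I, P2:M(77) | bus: BusRdX,Flush
[10] P2: store L4 := 57 | P0:I, P1:I, P2:M(57) | bus: none
[11] P1: store L3 := 79 | P0:I, P1:M(79), P2:I | bus: BusRdX,Flush
[12] P1: load  L5 | P0:I, P1:S(77), P2:O(77) | bus: BusRd
[13] P1: store L5 := 51 | P0:I, P1:M(51), P2:I | bus: BusUpgr,Flush
[14] P1: load  L2 | P0:S(80), P1:S(80), P2:I | bus: BusRd
[15] P2: store L5 := 20 | P0:I, P1:I, P2:M(20) | bus: BusRdX,Flush
[16] P0: load  L3 | P0:S(79), P1:O(79), P2:I | bus: BusRd
[17] P2: store L5 := 67 | P0:I, P1:I, P2:M(67) | bus: none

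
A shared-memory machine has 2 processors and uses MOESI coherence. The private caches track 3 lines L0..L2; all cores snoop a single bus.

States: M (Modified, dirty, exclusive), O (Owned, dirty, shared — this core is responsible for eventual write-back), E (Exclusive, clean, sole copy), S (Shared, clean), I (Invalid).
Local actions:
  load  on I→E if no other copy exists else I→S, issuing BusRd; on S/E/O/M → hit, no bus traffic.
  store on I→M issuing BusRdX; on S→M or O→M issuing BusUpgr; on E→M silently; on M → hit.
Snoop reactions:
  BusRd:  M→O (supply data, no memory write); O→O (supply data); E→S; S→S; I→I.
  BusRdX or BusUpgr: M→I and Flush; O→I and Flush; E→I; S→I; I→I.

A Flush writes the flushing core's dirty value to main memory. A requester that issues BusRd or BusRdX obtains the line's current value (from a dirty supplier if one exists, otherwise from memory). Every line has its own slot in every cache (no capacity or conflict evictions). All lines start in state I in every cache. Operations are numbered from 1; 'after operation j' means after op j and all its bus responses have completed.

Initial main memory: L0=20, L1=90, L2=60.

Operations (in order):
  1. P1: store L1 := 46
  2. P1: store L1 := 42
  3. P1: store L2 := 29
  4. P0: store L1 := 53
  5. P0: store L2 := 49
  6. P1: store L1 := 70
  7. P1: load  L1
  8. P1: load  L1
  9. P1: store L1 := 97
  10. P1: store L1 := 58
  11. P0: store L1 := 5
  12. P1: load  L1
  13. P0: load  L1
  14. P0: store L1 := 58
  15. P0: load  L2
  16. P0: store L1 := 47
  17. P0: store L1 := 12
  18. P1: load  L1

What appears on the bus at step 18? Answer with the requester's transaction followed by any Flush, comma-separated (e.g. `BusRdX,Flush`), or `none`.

  op1 P1: store L1 := 46 → I/M on L1; bus BusRdX; mem=90
  op2 P1: store L1 := 42 → I/M on L1; bus (none); mem=90
  op3 P1: store L2 := 29 → I/M on L2; bus BusRdX; mem=60
  op4 P0: store L1 := 53 → M/I on L1; bus BusRdX Flush; mem=42
  op5 P0: store L2 := 49 → M/I on L2; bus BusRdX Flush; mem=29
  op6 P1: store L1 := 70 → I/M on L1; bus BusRdX Flush; mem=53
  op7 P1: load  L1 → I/M on L1; bus (none); mem=53
  op8 P1: load  L1 → I/M on L1; bus (none); mem=53
  op9 P1: store L1 := 97 → I/M on L1; bus (none); mem=53
  op10 P1: store L1 := 58 → I/M on L1; bus (none); mem=53
  op11 P0: store L1 := 5 → M/I on L1; bus BusRdX Flush; mem=58
  op12 P1: load  L1 → O/S on L1; bus BusRd; mem=58
  op13 P0: load  L1 → O/S on L1; bus (none); mem=58
  op14 P0: store L1 := 58 → M/I on L1; bus BusUpgr; mem=58
  op15 P0: load  L2 → M/I on L2; bus (none); mem=29
  op16 P0: store L1 := 47 → M/I on L1; bus (none); mem=58
  op17 P0: store L1 := 12 → M/I on L1; bus (none); mem=58
  op18 P1: load  L1 → O/S on L1; bus BusRd; mem=58

bus = BusRd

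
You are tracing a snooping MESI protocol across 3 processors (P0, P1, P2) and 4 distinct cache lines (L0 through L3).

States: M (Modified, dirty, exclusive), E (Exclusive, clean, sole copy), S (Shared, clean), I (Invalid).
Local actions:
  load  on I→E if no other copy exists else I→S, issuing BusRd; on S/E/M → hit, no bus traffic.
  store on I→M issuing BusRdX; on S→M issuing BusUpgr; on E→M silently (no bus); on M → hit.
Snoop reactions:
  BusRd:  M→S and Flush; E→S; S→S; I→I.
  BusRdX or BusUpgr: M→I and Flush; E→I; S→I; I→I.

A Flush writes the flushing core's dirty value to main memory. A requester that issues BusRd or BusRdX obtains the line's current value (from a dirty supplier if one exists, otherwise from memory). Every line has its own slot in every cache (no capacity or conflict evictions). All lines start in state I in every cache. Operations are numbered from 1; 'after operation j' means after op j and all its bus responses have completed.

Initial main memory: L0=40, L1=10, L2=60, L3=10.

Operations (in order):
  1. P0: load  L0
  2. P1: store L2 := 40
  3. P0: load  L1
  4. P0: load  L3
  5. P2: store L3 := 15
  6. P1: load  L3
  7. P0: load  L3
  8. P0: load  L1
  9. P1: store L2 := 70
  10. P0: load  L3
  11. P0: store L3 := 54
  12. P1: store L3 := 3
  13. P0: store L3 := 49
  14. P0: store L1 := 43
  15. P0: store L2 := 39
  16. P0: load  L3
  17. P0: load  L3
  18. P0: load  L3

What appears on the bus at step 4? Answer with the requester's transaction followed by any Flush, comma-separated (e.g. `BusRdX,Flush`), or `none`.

bus = BusRd

[1] P0: load  L0 | P0:E(40), P1:I, P2:I | bus: BusRd
[2] P1: store L2 := 40 | P0:I, P1:M(40), P2:I | bus: BusRdX
[3] P0: load  L1 | P0:E(10), P1:I, P2:I | bus: BusRd
[4] P0: load  L3 | P0:E(10), P1:I, P2:I | bus: BusRd
[5] P2: store L3 := 15 | P0:I, P1:I, P2:M(15) | bus: BusRdX
[6] P1: load  L3 | P0:I, P1:S(15), P2:S(15) | bus: BusRd,Flush
[7] P0: load  L3 | P0:S(15), P1:S(15), P2:S(15) | bus: BusRd
[8] P0: load  L1 | P0:E(10), P1:I, P2:I | bus: none
[9] P1: store L2 := 70 | P0:I, P1:M(70), P2:I | bus: none
[10] P0: load  L3 | P0:S(15), P1:S(15), P2:S(15) | bus: none
[11] P0: store L3 := 54 | P0:M(54), P1:I, P2:I | bus: BusUpgr
[12] P1: store L3 := 3 | P0:I, P1:M(3), P2:I | bus: BusRdX,Flush
[13] P0: store L3 := 49 | P0:M(49), P1:I, P2:I | bus: BusRdX,Flush
[14] P0: store L1 := 43 | P0:M(43), P1:I, P2:I | bus: none
[15] P0: store L2 := 39 | P0:M(39), P1:I, P2:I | bus: BusRdX,Flush
[16] P0: load  L3 | P0:M(49), P1:I, P2:I | bus: none
[17] P0: load  L3 | P0:M(49), P1:I, P2:I | bus: none
[18] P0: load  L3 | P0:M(49), P1:I, P2:I | bus: none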